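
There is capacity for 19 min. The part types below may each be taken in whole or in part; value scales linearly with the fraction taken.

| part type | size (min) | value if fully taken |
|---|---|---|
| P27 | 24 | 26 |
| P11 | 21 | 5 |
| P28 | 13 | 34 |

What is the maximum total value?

40.5

Best value per unit of size first: P28 34/13≈2.62, P27 26/24≈1.08, P11 5/21≈0.238.
P28: take in full, 13 min for value 34 — 6 left.
6 min left: a 6/24 share of P27 gives 26×6/24 = 6.5.
Total value = 40.5.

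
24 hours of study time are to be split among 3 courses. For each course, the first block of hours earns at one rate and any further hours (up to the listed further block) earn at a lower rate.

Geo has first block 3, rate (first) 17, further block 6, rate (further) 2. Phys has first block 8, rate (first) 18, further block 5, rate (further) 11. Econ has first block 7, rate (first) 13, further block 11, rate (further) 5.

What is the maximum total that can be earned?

Treat each block as its own option and order by rate: Phys/first 18 > Geo/first 17 > Econ/first 13 > Phys/second 11 > Econ/second 5 > Geo/second 2.
Phys first at 18: fill all 8 ; 16 left.
Fill Geo first block (3 at 17) ; 13 left.
Econ first at 13: fill all 7 ; 6 left.
Phys/second (11): +5 ; 1 left.
1 remain; put them into Econ second at 5.
Total = 18×8 + 17×3 + 13×7 + 11×5 + 5×1 = 346.

346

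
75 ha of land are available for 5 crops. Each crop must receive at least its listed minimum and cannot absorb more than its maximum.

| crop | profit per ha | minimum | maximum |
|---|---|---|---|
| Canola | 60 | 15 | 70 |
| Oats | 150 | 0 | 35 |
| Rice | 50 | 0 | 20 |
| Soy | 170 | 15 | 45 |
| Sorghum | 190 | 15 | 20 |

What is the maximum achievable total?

Meeting every minimum uses 15+0+0+15+15 = 45 ha, leaving 30.
Rank by profit per ha: Sorghum 190 > Soy 170 > Oats 150 > Canola 60 > Rice 50.
Sorghum: +5 to 20 (cap) → 25 left.
Soy has room for 30 more but only 25 remain, so it gets 40.
Total = 60×15 + 170×40 + 190×20 = 11500.

11500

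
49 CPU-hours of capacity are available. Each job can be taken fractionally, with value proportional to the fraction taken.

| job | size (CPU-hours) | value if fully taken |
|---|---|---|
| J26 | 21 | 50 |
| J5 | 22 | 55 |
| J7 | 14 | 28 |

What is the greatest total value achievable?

Sort by value density: J5 55/22≈2.5, J26 50/21≈2.38, J7 28/14≈2.
All 22 CPU-hours of J5 fit (value 55) → 27 remain.
Take all of J26 (21 CPU-hours, value 50) → 6 CPU-hours left.
6 CPU-hours left: a 6/14 share of J7 gives 28×6/14 = 12.
Total value = 117.

117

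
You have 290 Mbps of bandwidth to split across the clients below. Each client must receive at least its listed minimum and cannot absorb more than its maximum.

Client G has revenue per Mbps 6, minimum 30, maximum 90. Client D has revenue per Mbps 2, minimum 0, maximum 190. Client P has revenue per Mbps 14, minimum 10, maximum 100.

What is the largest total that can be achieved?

2140

Meeting every minimum uses 30+0+10 = 40 Mbps, leaving 250.
Rank by revenue per Mbps: Client P 14 > Client G 6 > Client D 2.
Give Client P 90 more to hit its cap of 100 ; 160 left.
Client G: +60 to 90 (cap) ; 100 left.
Client D: +100 (room for 190) → 100. Pool exhausted.
Total = 6×90 + 2×100 + 14×100 = 2140.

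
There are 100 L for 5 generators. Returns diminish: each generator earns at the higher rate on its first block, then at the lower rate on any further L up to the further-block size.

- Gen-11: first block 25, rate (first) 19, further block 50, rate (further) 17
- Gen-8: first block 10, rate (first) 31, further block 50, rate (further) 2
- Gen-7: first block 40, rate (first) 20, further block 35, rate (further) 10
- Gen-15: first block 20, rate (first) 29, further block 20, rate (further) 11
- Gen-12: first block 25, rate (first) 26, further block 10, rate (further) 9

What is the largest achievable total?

Rank every tier by rate: Gen-8/T1 31 > Gen-15/T1 29 > Gen-12/T1 26 > Gen-7/T1 20 > Gen-11/T1 19 > Gen-11/T2 17 > Gen-15/T2 11 > Gen-7/T2 10 > Gen-12/T2 9 > Gen-8/T2 2.
Gen-8 T1 at 31: fill all 10 — 90 left.
Fill Gen-15 T1 block (20 at 29) — 70 left.
Fill Gen-12 T1 block (25 at 26) — 45 left.
Fill Gen-7 T1 block (40 at 20) — 5 left.
Gen-11/T1: +5 of 25 at 19; pool empty.
Total = 31×10 + 29×20 + 26×25 + 20×40 + 19×5 = 2435.

2435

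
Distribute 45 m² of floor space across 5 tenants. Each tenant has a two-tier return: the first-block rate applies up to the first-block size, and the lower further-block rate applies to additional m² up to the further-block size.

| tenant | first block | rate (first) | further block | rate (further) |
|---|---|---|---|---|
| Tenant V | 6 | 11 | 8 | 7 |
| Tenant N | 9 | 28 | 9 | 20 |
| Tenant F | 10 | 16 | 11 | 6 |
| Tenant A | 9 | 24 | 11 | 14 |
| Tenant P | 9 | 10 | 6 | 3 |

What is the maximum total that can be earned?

Rank every tier by rate: Tenant N/T1 28 > Tenant A/T1 24 > Tenant N/T2 20 > Tenant F/T1 16 > Tenant A/T2 14 > Tenant V/T1 11 > Tenant P/T1 10 > Tenant V/T2 7 > Tenant F/T2 6 > Tenant P/T2 3.
Tenant N T1 at 28: fill all 9 — 36 left.
Tenant A T1 at 24: fill all 9 — 27 left.
Fill Tenant N T2 block (9 at 20) — 18 left.
Tenant F T1 at 16: fill all 10 — 8 left.
Tenant A T2 at 14: only 8 left, fill 8.
Total = 28×9 + 24×9 + 20×9 + 16×10 + 14×8 = 920.

920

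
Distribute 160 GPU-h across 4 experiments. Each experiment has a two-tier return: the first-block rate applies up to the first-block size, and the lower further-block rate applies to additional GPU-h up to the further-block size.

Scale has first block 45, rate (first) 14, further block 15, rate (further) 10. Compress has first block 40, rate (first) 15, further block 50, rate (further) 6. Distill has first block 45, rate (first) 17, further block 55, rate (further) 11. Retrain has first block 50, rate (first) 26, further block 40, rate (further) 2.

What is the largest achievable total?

Order all 8 blocks by rate: Retrain/T1 26 > Distill/T1 17 > Compress/T1 15 > Scale/T1 14 > Distill/T2 11 > Scale/T2 10 > Compress/T2 6 > Retrain/T2 2.
Fill Retrain T1 block (50 at 26) → 110 left.
Distill/T1 (17): +45 → 65 left.
Fill Compress T1 block (40 at 15) → 25 left.
Scale/T1: +25 of 45 at 14; pool empty.
Total = 26×50 + 17×45 + 15×40 + 14×25 = 3015.

3015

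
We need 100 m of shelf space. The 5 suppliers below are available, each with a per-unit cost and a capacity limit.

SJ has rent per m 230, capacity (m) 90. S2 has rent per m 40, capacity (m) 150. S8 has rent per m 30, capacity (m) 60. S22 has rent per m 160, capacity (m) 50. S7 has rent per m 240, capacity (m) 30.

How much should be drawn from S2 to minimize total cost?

40

Fill from the cheapest supplier first.
S8 (30): use full 60 → 40 m to go.
S2 at 40: take 40 of its 150 → requirement met.
S22, SJ, S7: unused.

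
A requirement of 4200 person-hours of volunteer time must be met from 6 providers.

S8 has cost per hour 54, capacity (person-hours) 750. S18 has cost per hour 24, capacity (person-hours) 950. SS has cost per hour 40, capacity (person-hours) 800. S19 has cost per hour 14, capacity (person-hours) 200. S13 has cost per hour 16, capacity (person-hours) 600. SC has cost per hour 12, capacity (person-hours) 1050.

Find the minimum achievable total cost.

112200

Cheapest first:
SC (12): use full 1050 → 3150 person-hours to go.
Take 200 from S19 at 14 → need 2950 more.
Take 600 from S13 at 16 → need 2350 more.
S18 at 24: take all 950 person-hours → 1400 still needed.
SS at 40: take all 800 person-hours → 600 still needed.
S8 (54): take the remaining 600 → done.
Cost = 1050×12 + 200×14 + 600×16 + 950×24 + 800×40 + 600×54 = 112200.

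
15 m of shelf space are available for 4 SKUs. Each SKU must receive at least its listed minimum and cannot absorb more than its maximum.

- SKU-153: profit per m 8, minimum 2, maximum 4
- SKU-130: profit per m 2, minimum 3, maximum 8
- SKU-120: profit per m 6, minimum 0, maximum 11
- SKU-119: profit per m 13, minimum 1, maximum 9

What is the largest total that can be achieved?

Meeting every minimum uses 2+3+0+1 = 6 m, leaving 9.
Highest profit per m first: SKU-119 13 > SKU-153 8 > SKU-120 6 > SKU-130 2.
SKU-119: +8 to 9 (cap) ; 1 left.
SKU-153: +1 (room for 2) → 3. Pool exhausted.
Total = 8×3 + 2×3 + 13×9 = 147.

147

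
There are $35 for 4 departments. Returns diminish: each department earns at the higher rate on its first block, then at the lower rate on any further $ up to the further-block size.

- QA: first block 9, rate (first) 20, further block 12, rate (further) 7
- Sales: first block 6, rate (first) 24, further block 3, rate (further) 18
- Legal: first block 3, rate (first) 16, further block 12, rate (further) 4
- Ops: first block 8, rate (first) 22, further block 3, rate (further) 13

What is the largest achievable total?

662

Treat each block as its own option and order by rate: Sales/tier1 24 > Ops/tier1 22 > QA/tier1 20 > Sales/tier2 18 > Legal/tier1 16 > Ops/tier2 13 > QA/tier2 7 > Legal/tier2 4.
Fill Sales tier1 block (6 at 24) — 29 left.
Ops/tier1 (22): +8 — 21 left.
QA tier1 at 20: fill all 9 — 12 left.
Sales/tier2 (18): +3 — 9 left.
Legal tier1 at 16: fill all 3 — 6 left.
Ops/tier2 (13): +3 — 3 left.
3 remain; put them into QA tier2 at 7.
Total = 24×6 + 22×8 + 20×9 + 18×3 + 16×3 + 13×3 + 7×3 = 662.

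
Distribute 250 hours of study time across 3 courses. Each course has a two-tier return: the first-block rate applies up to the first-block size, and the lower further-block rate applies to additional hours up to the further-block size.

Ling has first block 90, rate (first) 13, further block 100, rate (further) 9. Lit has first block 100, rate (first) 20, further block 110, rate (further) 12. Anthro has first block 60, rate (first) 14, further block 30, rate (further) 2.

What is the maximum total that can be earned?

Rank every tier by rate: Lit/tier1 20 > Anthro/tier1 14 > Ling/tier1 13 > Lit/tier2 12 > Ling/tier2 9 > Anthro/tier2 2.
Lit/tier1 (20): +100 ; 150 left.
Anthro tier1 at 14: fill all 60 ; 90 left.
Ling tier1 at 13: fill all 90 ; 0 left.
Total = 20×100 + 14×60 + 13×90 = 4010.

4010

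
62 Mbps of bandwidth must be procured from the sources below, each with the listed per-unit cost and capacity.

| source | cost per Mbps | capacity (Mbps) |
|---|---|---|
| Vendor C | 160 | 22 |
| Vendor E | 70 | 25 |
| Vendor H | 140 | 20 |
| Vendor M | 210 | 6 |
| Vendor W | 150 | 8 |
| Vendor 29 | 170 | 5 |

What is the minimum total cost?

7190

Fill from the cheapest source first.
Take 25 from Vendor E at 70 → need 37 more.
Vendor H (140): use full 20 → 17 Mbps to go.
Vendor W at 150: take all 8 Mbps → 9 still needed.
Take 9 from Vendor C at 160 to finish.
Vendor 29, Vendor M: unused.
Cost = 25×70 + 20×140 + 8×150 + 9×160 = 7190.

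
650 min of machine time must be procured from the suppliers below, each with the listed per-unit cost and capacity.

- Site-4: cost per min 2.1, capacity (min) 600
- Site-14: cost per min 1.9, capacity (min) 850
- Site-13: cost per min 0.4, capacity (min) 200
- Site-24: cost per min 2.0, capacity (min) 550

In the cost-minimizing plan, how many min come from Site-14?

450

Fill from the cheapest supplier first.
Site-13 at 0.4: take all 200 min — 450 still needed.
Take 450 from Site-14 at 1.9 to finish.
Site-24, Site-4: unused.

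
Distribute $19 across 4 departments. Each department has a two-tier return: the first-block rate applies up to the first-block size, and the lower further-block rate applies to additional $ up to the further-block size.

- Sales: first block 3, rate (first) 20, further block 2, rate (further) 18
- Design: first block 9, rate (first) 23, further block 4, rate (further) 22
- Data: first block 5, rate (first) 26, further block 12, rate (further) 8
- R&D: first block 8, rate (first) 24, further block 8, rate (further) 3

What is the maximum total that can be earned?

460

Treat each block as its own option and order by rate: Data/T1 26 > R&D/T1 24 > Design/T1 23 > Design/T2 22 > Sales/T1 20 > Sales/T2 18 > Data/T2 8 > R&D/T2 3.
Data/T1 (26): +5 → 14 left.
Fill R&D T1 block (8 at 24) → 6 left.
Design/T1: +6 of 9 at 23; pool empty.
Total = 26×5 + 24×8 + 23×6 = 460.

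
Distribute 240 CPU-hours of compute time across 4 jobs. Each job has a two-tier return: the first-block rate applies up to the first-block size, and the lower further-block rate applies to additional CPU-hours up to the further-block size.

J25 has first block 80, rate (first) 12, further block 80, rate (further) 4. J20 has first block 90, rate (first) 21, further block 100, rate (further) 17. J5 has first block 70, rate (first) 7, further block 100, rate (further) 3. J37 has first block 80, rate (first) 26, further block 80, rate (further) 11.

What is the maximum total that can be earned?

5160

Order all 8 blocks by rate: J37/T1 26 > J20/T1 21 > J20/T2 17 > J25/T1 12 > J37/T2 11 > J5/T1 7 > J25/T2 4 > J5/T2 3.
J37 T1 at 26: fill all 80 ; 160 left.
Fill J20 T1 block (90 at 21) ; 70 left.
70 remain; put them into J20 T2 at 17.
Total = 26×80 + 21×90 + 17×70 = 5160.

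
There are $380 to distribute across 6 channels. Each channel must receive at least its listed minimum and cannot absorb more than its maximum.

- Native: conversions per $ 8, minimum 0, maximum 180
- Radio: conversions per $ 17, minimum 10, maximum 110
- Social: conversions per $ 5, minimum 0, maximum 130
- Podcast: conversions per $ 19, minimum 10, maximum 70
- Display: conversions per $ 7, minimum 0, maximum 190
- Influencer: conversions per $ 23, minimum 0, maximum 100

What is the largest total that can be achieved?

6300

Meeting every minimum uses 0+10+0+10+0+0 = 20 $, leaving 360.
Rank by conversions per $: Influencer 23 > Podcast 19 > Radio 17 > Native 8 > Display 7 > Social 5.
Influencer: +100 to 100 (cap) — 260 left.
Give Podcast 60 more to hit its cap of 70 — 200 left.
Give Radio 100 more to hit its cap of 110 — 100 left.
Only 100 left; Native takes them to reach 100.
Total = 8×100 + 17×110 + 19×70 + 23×100 = 6300.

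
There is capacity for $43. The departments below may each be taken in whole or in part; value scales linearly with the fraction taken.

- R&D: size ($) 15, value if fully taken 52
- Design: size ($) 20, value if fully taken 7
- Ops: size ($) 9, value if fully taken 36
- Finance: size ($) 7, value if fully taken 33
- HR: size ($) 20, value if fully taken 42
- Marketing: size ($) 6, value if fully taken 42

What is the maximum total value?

Rank by value-to-size ratio: Marketing 42/6≈7, Finance 33/7≈4.71, Ops 36/9≈4, R&D 52/15≈3.47, HR 42/20≈2.1, Design 7/20≈0.35.
Marketing: take in full, 6 $ for value 42 ; 37 left.
Take all of Finance (7 $, value 33) ; 30 $ left.
Ops: take in full, 9 $ for value 36 ; 21 left.
R&D: take in full, 15 $ for value 52 ; 6 left.
Only 6 $ remain; take 6/20 of HR for value 42×6/20 = 12.6.
Total value = 175.6.

175.6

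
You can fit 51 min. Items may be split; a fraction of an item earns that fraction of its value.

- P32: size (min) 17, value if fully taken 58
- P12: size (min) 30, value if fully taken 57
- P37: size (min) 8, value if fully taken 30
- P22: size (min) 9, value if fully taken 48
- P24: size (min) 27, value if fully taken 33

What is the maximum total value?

Best value per unit of size first: P22 48/9≈5.33, P37 30/8≈3.75, P32 58/17≈3.41, P12 57/30≈1.9, P24 33/27≈1.22.
Take all of P22 (9 min, value 48) → 42 min left.
Take all of P37 (8 min, value 30) → 34 min left.
P32: take in full, 17 min for value 58 → 17 left.
Fill the last 17 min with part of P12: 17/30 of it earns 32.3.
Total value = 168.3.

168.3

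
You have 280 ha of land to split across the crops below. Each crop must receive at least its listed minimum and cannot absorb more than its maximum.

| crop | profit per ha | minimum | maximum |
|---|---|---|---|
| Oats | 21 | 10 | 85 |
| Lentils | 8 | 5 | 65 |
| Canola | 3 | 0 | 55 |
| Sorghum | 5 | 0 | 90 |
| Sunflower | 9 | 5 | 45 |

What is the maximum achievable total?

3135

Meeting every minimum uses 10+5+0+0+5 = 20 ha, leaving 260.
Rank by profit per ha: Oats 21 > Sunflower 9 > Lentils 8 > Sorghum 5 > Canola 3.
Give Oats 75 more to hit its cap of 85 → 185 left.
Give Sunflower 40 more to hit its cap of 45 → 145 left.
Give Lentils 60 more to hit its cap of 65 → 85 left.
Only 85 left; Sorghum takes them to reach 85.
Total = 21×85 + 8×65 + 5×85 + 9×45 = 3135.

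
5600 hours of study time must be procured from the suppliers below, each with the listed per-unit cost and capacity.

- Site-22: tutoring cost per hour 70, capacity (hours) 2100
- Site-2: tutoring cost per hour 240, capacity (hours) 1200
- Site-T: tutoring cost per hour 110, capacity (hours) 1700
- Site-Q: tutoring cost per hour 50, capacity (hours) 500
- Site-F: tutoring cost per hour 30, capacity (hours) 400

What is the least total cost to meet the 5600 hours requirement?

587000

Fill from the cheapest supplier first.
Site-F at 30: take all 400 hours ; 5200 still needed.
Site-Q (50): use full 500 ; 4700 hours to go.
Take 2100 from Site-22 at 70 ; need 2600 more.
Take 1700 from Site-T at 110 ; need 900 more.
Take 900 from Site-2 at 240 to finish.
Cost = 400×30 + 500×50 + 2100×70 + 1700×110 + 900×240 = 587000.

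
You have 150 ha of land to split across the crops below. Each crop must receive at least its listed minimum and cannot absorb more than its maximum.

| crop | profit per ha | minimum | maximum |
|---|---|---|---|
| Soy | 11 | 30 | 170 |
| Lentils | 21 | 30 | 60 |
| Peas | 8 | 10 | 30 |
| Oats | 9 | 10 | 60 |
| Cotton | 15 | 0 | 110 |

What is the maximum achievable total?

Meeting every minimum uses 30+30+10+10+0 = 80 ha, leaving 70.
Rank by profit per ha: Lentils 21 > Cotton 15 > Soy 11 > Oats 9 > Peas 8.
Lentils takes 30 more to reach its cap of 60 → 40 left.
Only 40 left; Cotton takes them to reach 40.
Total = 11×30 + 21×60 + 8×10 + 9×10 + 15×40 = 2360.

2360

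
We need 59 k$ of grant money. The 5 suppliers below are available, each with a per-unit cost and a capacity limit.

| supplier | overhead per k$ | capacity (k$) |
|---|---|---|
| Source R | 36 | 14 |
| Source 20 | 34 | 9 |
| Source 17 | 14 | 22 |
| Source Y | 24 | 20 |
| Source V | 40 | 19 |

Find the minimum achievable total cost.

1382

Fill from the cheapest supplier first.
Source 17 (14): use full 22 — 37 k$ to go.
Source Y at 24: take all 20 k$ — 17 still needed.
Source 20 at 34: take all 9 k$ — 8 still needed.
Take 8 from Source R at 36 to finish.
Source V: unused.
Cost = 22×14 + 20×24 + 9×34 + 8×36 = 1382.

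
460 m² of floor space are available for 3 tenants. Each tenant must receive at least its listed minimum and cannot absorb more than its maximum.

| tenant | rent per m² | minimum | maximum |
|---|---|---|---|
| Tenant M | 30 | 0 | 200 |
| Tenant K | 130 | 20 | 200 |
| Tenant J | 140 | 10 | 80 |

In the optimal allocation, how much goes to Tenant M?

Meeting every minimum uses 0+20+10 = 30 m², leaving 430.
Rank by rent per m²: Tenant J 140 > Tenant K 130 > Tenant M 30.
Tenant J takes 70 more to reach its cap of 80 ; 360 left.
Tenant K: +180 to 200 (cap) ; 180 left.
Tenant M: +180 (room for 200) → 180. Pool exhausted.

180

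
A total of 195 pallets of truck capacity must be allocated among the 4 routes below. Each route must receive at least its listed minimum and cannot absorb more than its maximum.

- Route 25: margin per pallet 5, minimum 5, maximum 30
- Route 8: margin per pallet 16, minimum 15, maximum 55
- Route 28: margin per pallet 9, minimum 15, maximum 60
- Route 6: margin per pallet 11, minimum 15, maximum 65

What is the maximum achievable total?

2210

Meeting every minimum uses 5+15+15+15 = 50 pallets, leaving 145.
Order the routes by margin per pallet: Route 8 16 > Route 6 11 > Route 28 9 > Route 25 5.
Route 8 takes 40 more to reach its cap of 55 — 105 left.
Route 6 takes 50 more to reach its cap of 65 — 55 left.
Route 28: +45 to 60 (cap) — 10 left.
Route 25: +10 (room for 25) → 15. Pool exhausted.
Total = 5×15 + 16×55 + 9×60 + 11×65 = 2210.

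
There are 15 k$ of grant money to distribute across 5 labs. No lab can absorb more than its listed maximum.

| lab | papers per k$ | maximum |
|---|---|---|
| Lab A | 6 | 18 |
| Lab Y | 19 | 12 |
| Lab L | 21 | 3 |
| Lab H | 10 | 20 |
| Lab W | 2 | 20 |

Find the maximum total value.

Highest papers per k$ first: Lab L 21 > Lab Y 19 > Lab H 10 > Lab A 6 > Lab W 2.
Lab L: +3 to 3 (cap) → 12 left.
Lab Y takes 12 to reach its cap of 12 → 0 left.
Total = 19×12 + 21×3 = 291.

291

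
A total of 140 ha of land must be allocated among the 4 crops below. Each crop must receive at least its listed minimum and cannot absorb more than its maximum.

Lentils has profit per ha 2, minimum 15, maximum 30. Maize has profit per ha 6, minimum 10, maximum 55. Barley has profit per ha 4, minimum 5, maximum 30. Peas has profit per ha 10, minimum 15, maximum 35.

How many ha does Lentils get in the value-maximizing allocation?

Meeting every minimum uses 15+10+5+15 = 45 ha, leaving 95.
Order the crops by profit per ha: Peas 10 > Maize 6 > Barley 4 > Lentils 2.
Peas takes 20 more to reach its cap of 35 ; 75 left.
Give Maize 45 more to hit its cap of 55 ; 30 left.
Barley takes 25 more to reach its cap of 30 ; 5 left.
Lentils: +5 (room for 15) → 20. Pool exhausted.

20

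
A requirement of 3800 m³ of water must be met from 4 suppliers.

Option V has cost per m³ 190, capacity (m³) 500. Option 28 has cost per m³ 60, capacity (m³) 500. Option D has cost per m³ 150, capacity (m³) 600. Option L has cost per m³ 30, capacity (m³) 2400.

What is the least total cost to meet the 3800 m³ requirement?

Use suppliers in increasing cost order.
Take 2400 from Option L at 30 — need 1400 more.
Option 28 (60): use full 500 — 900 m³ to go.
Option D (150): use full 600 — 300 m³ to go.
Option V (190): take the remaining 300 — done.
Cost = 2400×30 + 500×60 + 600×150 + 300×190 = 249000.

249000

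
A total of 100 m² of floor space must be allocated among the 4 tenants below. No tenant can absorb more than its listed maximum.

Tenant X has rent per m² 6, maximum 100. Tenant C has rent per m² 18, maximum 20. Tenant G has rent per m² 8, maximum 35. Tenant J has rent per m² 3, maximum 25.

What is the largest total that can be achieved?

Rank by rent per m²: Tenant C 18 > Tenant G 8 > Tenant X 6 > Tenant J 3.
Tenant C: +20 to 20 (cap) ; 80 left.
Give Tenant G 35 to hit its cap of 35 ; 45 left.
Tenant X: +45 (room for 100) → 45. Pool exhausted.
Total = 6×45 + 18×20 + 8×35 = 910.

910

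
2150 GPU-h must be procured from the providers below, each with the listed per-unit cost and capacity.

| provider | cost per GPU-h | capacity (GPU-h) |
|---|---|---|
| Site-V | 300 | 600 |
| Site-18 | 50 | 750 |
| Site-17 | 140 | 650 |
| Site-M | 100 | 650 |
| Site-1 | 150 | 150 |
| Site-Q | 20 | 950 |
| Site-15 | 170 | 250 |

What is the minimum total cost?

Use providers in increasing cost order.
Take 950 from Site-Q at 20 → need 1200 more.
Take 750 from Site-18 at 50 → need 450 more.
Take 450 from Site-M at 100 to finish.
Site-17, Site-1, Site-15, Site-V: unused.
Cost = 950×20 + 750×50 + 450×100 = 101500.

101500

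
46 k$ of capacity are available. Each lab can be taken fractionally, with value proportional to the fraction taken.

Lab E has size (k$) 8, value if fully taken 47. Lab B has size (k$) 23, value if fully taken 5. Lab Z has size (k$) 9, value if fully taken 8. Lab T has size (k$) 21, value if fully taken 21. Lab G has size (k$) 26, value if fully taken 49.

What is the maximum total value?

108

Rank by value-to-size ratio: Lab E 47/8≈5.88, Lab G 49/26≈1.88, Lab T 21/21≈1, Lab Z 8/9≈0.889, Lab B 5/23≈0.217.
All 8 k$ of Lab E fit (value 47) — 38 remain.
Lab G: take in full, 26 k$ for value 49 — 12 left.
Fill the last 12 k$ with part of Lab T: 12/21 of it earns 12.
Total value = 108.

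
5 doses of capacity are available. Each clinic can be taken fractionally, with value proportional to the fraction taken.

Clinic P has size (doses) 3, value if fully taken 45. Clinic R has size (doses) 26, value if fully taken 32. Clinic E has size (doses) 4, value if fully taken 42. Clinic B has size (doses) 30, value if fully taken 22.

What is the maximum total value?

66

Best value per unit of size first: Clinic P 45/3≈15, Clinic E 42/4≈10.5, Clinic R 32/26≈1.23, Clinic B 22/30≈0.733.
All 3 doses of Clinic P fit (value 45) → 2 remain.
Fill the last 2 doses with part of Clinic E: 2/4 of it earns 21.
Total value = 66.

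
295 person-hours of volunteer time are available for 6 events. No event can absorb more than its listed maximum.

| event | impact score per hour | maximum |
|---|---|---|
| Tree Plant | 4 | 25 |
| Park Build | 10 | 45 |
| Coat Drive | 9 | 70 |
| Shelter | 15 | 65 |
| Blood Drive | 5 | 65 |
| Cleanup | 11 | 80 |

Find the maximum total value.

Highest impact score per hour first: Shelter 15 > Cleanup 11 > Park Build 10 > Coat Drive 9 > Blood Drive 5 > Tree Plant 4.
Shelter: +65 to 65 (cap) ; 230 left.
Cleanup: +80 to 80 (cap) ; 150 left.
Park Build: +45 to 45 (cap) ; 105 left.
Coat Drive takes 70 to reach its cap of 70 ; 35 left.
Only 35 left; Blood Drive takes them to reach 35.
Total = 10×45 + 9×70 + 15×65 + 5×35 + 11×80 = 3110.

3110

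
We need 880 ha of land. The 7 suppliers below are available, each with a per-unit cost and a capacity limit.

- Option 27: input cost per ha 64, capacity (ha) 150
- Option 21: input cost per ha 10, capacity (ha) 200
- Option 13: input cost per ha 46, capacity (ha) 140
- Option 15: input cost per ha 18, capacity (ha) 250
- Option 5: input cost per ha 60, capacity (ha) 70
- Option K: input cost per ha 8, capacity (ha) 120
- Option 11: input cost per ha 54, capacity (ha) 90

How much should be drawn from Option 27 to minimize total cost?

10

Cheapest first:
Option K at 8: take all 120 ha — 760 still needed.
Take 200 from Option 21 at 10 — need 560 more.
Take 250 from Option 15 at 18 — need 310 more.
Option 13 (46): use full 140 — 170 ha to go.
Take 90 from Option 11 at 54 — need 80 more.
Option 5 (60): use full 70 — 10 ha to go.
Take 10 from Option 27 at 64 to finish.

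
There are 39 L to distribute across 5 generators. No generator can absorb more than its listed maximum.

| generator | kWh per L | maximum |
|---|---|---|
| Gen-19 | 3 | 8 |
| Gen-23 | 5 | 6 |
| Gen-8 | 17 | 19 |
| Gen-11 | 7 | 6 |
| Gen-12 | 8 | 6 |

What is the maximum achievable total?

449

Order the generators by kWh per L: Gen-8 17 > Gen-12 8 > Gen-11 7 > Gen-23 5 > Gen-19 3.
Give Gen-8 19 to hit its cap of 19 — 20 left.
Give Gen-12 6 to hit its cap of 6 — 14 left.
Gen-11: +6 to 6 (cap) — 8 left.
Give Gen-23 6 to hit its cap of 6 — 2 left.
Gen-19 has room for 8 but only 2 remain, so it gets 2.
Total = 3×2 + 5×6 + 17×19 + 7×6 + 8×6 = 449.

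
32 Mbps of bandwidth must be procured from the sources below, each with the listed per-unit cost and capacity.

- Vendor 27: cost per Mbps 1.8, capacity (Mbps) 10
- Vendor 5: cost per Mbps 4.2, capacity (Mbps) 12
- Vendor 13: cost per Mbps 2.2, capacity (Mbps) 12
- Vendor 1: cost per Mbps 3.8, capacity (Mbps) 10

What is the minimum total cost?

Use sources in increasing cost order.
Vendor 27 (1.8): use full 10 ; 22 Mbps to go.
Vendor 13 (2.2): use full 12 ; 10 Mbps to go.
Take 10 from Vendor 1 at 3.8 ; need 0 more.
Vendor 5: unused.
Cost = 10×1.8 + 12×2.2 + 10×3.8 = 82.4.

82.4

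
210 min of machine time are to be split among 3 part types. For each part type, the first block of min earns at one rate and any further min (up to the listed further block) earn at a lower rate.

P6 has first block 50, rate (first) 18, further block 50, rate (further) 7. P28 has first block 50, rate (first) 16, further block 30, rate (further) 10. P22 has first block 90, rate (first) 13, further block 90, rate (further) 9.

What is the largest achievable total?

3070

Order all 6 blocks by rate: P6/first 18 > P28/first 16 > P22/first 13 > P28/second 10 > P22/second 9 > P6/second 7.
Fill P6 first block (50 at 18) ; 160 left.
P28 first at 16: fill all 50 ; 110 left.
P22 first at 13: fill all 90 ; 20 left.
P28/second: +20 of 30 at 10; pool empty.
Total = 18×50 + 16×50 + 13×90 + 10×20 = 3070.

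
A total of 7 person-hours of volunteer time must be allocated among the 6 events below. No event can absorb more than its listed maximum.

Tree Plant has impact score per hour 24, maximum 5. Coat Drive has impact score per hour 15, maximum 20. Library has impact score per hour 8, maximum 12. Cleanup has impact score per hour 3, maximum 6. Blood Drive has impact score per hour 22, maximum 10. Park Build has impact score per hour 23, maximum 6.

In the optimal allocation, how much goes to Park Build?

2

Rank by impact score per hour: Tree Plant 24 > Park Build 23 > Blood Drive 22 > Coat Drive 15 > Library 8 > Cleanup 3.
Give Tree Plant 5 to hit its cap of 5 — 2 left.
Park Build: +2 (room for 6) → 2. Pool exhausted.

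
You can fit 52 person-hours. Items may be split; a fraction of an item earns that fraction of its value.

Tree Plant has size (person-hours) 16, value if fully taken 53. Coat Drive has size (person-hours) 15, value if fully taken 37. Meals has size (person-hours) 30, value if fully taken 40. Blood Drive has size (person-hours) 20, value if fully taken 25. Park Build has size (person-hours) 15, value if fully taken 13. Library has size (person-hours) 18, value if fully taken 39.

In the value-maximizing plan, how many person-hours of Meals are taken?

Sort by value density: Tree Plant 53/16≈3.31, Coat Drive 37/15≈2.47, Library 39/18≈2.17, Meals 40/30≈1.33, Blood Drive 25/20≈1.25, Park Build 13/15≈0.867.
Tree Plant: take in full, 16 person-hours for value 53 ; 36 left.
All 15 person-hours of Coat Drive fit (value 37) ; 21 remain.
Library: take in full, 18 person-hours for value 39 ; 3 left.
Only 3 person-hours remain; take 3/30 of Meals for value 40×3/30 = 4.

3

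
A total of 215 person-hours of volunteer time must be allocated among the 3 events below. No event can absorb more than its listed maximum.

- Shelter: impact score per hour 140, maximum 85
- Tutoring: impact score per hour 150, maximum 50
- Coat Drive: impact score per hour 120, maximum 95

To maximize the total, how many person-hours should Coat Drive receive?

Order the events by impact score per hour: Tutoring 150 > Shelter 140 > Coat Drive 120.
Tutoring takes 50 to reach its cap of 50 ; 165 left.
Give Shelter 85 to hit its cap of 85 ; 80 left.
Coat Drive has room for 95 but only 80 remain, so it gets 80.

80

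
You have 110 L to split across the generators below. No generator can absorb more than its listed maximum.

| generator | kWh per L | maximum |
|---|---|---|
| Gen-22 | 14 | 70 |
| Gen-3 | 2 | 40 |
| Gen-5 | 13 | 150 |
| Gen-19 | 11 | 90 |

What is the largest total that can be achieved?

1500

Rank by kWh per L: Gen-22 14 > Gen-5 13 > Gen-19 11 > Gen-3 2.
Give Gen-22 70 to hit its cap of 70 — 40 left.
Gen-5: +40 (room for 150) → 40. Pool exhausted.
Total = 14×70 + 13×40 = 1500.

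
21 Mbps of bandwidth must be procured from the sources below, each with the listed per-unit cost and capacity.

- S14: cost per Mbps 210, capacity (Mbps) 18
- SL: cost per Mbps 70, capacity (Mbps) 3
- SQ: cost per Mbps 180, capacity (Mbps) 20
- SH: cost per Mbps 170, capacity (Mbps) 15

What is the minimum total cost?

Fill from the cheapest source first.
SL (70): use full 3 → 18 Mbps to go.
Take 15 from SH at 170 → need 3 more.
SQ (180): take the remaining 3 → done.
S14: unused.
Cost = 3×70 + 15×170 + 3×180 = 3300.

3300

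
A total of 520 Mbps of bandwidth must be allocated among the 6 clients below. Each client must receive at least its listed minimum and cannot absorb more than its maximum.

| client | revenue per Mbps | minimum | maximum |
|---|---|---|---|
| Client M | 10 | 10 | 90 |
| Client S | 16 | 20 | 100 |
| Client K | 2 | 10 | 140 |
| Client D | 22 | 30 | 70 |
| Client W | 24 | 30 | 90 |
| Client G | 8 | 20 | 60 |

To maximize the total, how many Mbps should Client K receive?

Meeting every minimum uses 10+20+10+30+30+20 = 120 Mbps, leaving 400.
Order the clients by revenue per Mbps: Client W 24 > Client D 22 > Client S 16 > Client M 10 > Client G 8 > Client K 2.
Client W takes 60 more to reach its cap of 90 — 340 left.
Client D takes 40 more to reach its cap of 70 — 300 left.
Client S: +80 to 100 (cap) — 220 left.
Give Client M 80 more to hit its cap of 90 — 140 left.
Client G takes 40 more to reach its cap of 60 — 100 left.
Client K has room for 130 more but only 100 remain, so it gets 110.

110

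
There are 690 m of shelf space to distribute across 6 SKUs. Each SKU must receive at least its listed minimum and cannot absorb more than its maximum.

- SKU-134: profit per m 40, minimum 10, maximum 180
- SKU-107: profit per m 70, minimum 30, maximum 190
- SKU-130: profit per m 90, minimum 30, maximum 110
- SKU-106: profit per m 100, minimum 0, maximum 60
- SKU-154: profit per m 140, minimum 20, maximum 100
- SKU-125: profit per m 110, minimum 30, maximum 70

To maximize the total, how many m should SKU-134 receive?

160

Meeting every minimum uses 10+30+30+0+20+30 = 120 m, leaving 570.
Order the SKUs by profit per m: SKU-154 140 > SKU-125 110 > SKU-106 100 > SKU-130 90 > SKU-107 70 > SKU-134 40.
Give SKU-154 80 more to hit its cap of 100 — 490 left.
Give SKU-125 40 more to hit its cap of 70 — 450 left.
SKU-106: +60 to 60 (cap) — 390 left.
SKU-130: +80 to 110 (cap) — 310 left.
SKU-107 takes 160 more to reach its cap of 190 — 150 left.
Only 150 left; SKU-134 takes them to reach 160.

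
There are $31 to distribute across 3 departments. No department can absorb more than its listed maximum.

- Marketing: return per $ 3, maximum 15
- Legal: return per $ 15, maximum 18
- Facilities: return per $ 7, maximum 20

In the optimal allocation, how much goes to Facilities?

Order the departments by return per $: Legal 15 > Facilities 7 > Marketing 3.
Legal: +18 to 18 (cap) — 13 left.
Only 13 left; Facilities takes them to reach 13.

13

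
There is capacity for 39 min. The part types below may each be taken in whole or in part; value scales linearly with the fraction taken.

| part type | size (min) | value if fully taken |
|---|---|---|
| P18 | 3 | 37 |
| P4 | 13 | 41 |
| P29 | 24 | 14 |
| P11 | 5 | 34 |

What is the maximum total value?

122.5

Rank by value-to-size ratio: P18 37/3≈12.3, P11 34/5≈6.8, P4 41/13≈3.15, P29 14/24≈0.583.
All 3 min of P18 fit (value 37) → 36 remain.
All 5 min of P11 fit (value 34) → 31 remain.
P4: take in full, 13 min for value 41 → 18 left.
18 min left: a 18/24 share of P29 gives 14×18/24 = 10.5.
Total value = 122.5.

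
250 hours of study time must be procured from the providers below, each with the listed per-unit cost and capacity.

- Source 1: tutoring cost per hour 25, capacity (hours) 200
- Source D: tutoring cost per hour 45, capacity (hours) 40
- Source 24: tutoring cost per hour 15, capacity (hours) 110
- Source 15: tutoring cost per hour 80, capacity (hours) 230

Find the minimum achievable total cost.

Fill from the cheapest provider first.
Source 24 (15): use full 110 — 140 hours to go.
Source 1 at 25: take 140 of its 200 — requirement met.
Source D, Source 15: unused.
Cost = 110×15 + 140×25 = 5150.

5150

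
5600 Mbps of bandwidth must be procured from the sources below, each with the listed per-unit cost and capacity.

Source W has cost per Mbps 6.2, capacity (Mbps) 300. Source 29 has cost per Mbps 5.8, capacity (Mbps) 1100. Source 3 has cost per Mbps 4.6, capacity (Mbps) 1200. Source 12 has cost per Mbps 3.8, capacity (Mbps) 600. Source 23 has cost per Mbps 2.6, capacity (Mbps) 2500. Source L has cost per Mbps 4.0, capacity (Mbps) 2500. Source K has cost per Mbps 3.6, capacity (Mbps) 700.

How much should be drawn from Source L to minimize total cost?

Cheapest first:
Take 2500 from Source 23 at 2.6 — need 3100 more.
Source K (3.6): use full 700 — 2400 Mbps to go.
Source 12 (3.8): use full 600 — 1800 Mbps to go.
Take 1800 from Source L at 4.0 to finish.
Source 3, Source 29, Source W: unused.

1800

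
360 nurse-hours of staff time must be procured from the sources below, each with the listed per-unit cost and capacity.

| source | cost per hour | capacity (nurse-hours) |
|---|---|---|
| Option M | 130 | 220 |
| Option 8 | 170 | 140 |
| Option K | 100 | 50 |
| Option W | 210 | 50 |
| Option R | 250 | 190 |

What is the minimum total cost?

48900

Cheapest first:
Option K at 100: take all 50 nurse-hours ; 310 still needed.
Take 220 from Option M at 130 ; need 90 more.
Option 8 at 170: take 90 of its 140 ; requirement met.
Option W, Option R: unused.
Cost = 50×100 + 220×130 + 90×170 = 48900.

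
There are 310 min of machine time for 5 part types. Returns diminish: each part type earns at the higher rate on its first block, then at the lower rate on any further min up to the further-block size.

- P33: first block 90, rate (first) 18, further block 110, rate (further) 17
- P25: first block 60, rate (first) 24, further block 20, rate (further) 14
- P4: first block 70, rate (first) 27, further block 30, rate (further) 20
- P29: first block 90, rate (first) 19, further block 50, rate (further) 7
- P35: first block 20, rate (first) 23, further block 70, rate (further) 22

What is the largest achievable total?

Treat each block as its own option and order by rate: P4/T1 27 > P25/T1 24 > P35/T1 23 > P35/T2 22 > P4/T2 20 > P29/T1 19 > P33/T1 18 > P33/T2 17 > P25/T2 14 > P29/T2 7.
Fill P4 T1 block (70 at 27) → 240 left.
Fill P25 T1 block (60 at 24) → 180 left.
P35 T1 at 23: fill all 20 → 160 left.
P35/T2 (22): +70 → 90 left.
P4/T2 (20): +30 → 60 left.
60 remain; put them into P29 T1 at 19.
Total = 27×70 + 24×60 + 23×20 + 22×70 + 20×30 + 19×60 = 7070.

7070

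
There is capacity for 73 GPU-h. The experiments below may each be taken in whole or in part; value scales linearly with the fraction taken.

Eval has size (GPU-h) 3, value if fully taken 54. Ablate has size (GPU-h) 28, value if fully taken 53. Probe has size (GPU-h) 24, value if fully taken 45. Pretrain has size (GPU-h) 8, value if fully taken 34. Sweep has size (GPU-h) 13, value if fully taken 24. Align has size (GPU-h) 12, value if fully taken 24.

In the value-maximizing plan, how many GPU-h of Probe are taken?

22

Best value per unit of size first: Eval 54/3≈18, Pretrain 34/8≈4.25, Align 24/12≈2, Ablate 53/28≈1.89, Probe 45/24≈1.88, Sweep 24/13≈1.85.
All 3 GPU-h of Eval fit (value 54) ; 70 remain.
Take all of Pretrain (8 GPU-h, value 34) ; 62 GPU-h left.
Take all of Align (12 GPU-h, value 24) ; 50 GPU-h left.
All 28 GPU-h of Ablate fit (value 53) ; 22 remain.
Fill the last 22 GPU-h with part of Probe: 22/24 of it earns 41.25.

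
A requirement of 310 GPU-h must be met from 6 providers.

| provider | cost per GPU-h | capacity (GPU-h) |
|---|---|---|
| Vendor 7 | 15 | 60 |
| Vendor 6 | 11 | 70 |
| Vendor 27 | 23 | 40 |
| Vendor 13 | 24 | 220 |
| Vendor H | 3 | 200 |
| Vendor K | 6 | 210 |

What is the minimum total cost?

Use providers in increasing cost order.
Vendor H at 3: take all 200 GPU-h ; 110 still needed.
Take 110 from Vendor K at 6 to finish.
Vendor 6, Vendor 7, Vendor 27, Vendor 13: unused.
Cost = 200×3 + 110×6 = 1260.

1260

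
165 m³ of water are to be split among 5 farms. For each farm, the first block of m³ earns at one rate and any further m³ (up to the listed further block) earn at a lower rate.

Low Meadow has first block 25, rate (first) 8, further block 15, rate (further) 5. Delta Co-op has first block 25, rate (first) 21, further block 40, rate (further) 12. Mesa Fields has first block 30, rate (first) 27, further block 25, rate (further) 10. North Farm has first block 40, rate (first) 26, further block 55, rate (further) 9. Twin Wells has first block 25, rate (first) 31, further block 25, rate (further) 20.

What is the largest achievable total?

3890

Treat each block as its own option and order by rate: Twin Wells/T1 31 > Mesa Fields/T1 27 > North Farm/T1 26 > Delta Co-op/T1 21 > Twin Wells/T2 20 > Delta Co-op/T2 12 > Mesa Fields/T2 10 > North Farm/T2 9 > Low Meadow/T1 8 > Low Meadow/T2 5.
Fill Twin Wells T1 block (25 at 31) — 140 left.
Mesa Fields T1 at 27: fill all 30 — 110 left.
North Farm T1 at 26: fill all 40 — 70 left.
Delta Co-op/T1 (21): +25 — 45 left.
Twin Wells/T2 (20): +25 — 20 left.
20 remain; put them into Delta Co-op T2 at 12.
Total = 31×25 + 27×30 + 26×40 + 21×25 + 20×25 + 12×20 = 3890.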